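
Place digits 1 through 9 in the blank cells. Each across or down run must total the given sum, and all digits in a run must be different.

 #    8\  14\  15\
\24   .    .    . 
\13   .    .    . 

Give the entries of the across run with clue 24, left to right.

24 in 3 cells must be {7,8,9}.
The 24 across and the 8 down share only 7, so R1C1 = 7.
R2C1 = 8 − 7 = 1 completes the 8 down.
Nothing is forced directly, so branch on R1C2, whose candidates are 8 or 9. If R1C2 = 8: that forces R1C3 = 9, after which R2C2 would have to be in {3,4,5,7,8,9} for the 13 across but in {6} for the 14 down — contradiction. So R1C2 = 9.
R1C3 = 24 − 16 = 8 completes the 24 across.
R2C2 = 14 − 9 = 5 completes the 14 down.
R2C3 = 13 − 6 = 7 completes the 13 across.

7 9 8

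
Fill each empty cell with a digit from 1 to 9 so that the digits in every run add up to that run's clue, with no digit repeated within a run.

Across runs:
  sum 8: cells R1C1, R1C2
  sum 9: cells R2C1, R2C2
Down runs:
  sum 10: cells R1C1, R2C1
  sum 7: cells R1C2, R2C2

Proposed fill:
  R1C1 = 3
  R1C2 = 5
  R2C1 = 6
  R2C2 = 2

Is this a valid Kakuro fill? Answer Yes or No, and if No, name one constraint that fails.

No — the across run R2C1–R2C2 sums to 8, not 9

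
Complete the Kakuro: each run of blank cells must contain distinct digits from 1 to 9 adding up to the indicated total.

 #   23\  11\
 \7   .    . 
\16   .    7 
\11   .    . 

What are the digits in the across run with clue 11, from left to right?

8 3

16 in 2 cells must be {7,9}; 23 in 3 cells must be {6,8,9}.
Intersecting the 7 across with the 23 down forces R1C1 = 6.
R1C2 = 7 − 6 = 1 completes the 7 across.
R2C1 = 16 − 7 = 9 completes the 16 across.
R3C1 = 23 − 15 = 8 completes the 23 down.
R3C2 = 11 − 8 = 3 completes the 11 across.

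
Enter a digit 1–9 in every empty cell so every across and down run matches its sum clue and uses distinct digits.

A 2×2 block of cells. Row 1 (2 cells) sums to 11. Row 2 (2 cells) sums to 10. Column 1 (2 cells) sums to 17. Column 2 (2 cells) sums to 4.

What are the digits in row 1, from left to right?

8 3

17 in 2 cells must be {8,9}; 4 in 2 cells must be {1,3}.
The 11 across and the 4 down share only 3, so (1,2) = 3.
(2,2) = 4 − 3 = 1 completes the 4 down.
(1,1) = 11 − 3 = 8 completes the 11 across.
(2,1) = 10 − 1 = 9 completes the 10 across.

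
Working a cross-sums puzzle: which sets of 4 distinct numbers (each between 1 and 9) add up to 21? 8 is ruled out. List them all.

4 distinct digits from 1–9 sum between 10 and 30.
Dropping sets that contain 8.

{1,4,7,9}; {1,5,6,9}; {2,3,7,9}; {2,4,6,9}; {3,4,5,9}; {3,5,6,7}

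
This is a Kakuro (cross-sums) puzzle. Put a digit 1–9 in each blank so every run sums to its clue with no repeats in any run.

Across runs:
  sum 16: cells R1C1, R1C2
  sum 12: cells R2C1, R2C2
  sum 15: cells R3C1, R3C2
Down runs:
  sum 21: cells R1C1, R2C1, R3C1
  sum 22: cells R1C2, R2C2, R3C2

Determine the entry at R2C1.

5

16 in 2 cells must be {7,9}.
Nothing is forced directly, so branch on R1C1, whose candidates are 7 or 9. If R1C1 = 9: that forces R1C2 = 7, R2C2 = 9, R3C2 = 6, after which R2C1 would have to be in {3} for the 12 across but in {4,5,7,8} for the 21 down — contradiction. So R1C1 = 7.
R1C2 = 16 − 7 = 9 completes the 16 across.
Nothing is forced directly, so branch on R2C1, whose candidates are 5 or 8 or 9. If R2C1 = 8: then R2C2 would have to be in {4} for the 12 across but in {5,6,7,8} for the 22 down — contradiction. If R2C1 = 9: then R2C2 would have to be in {3} for the 12 across but in {5,6,7,8} for the 22 down — contradiction. So R2C1 = 5.
R2C2 = 12 − 5 = 7 completes the 12 across.
R3C1 = 21 − 12 = 9 completes the 21 down.
R3C2 = 15 − 9 = 6 completes the 15 across.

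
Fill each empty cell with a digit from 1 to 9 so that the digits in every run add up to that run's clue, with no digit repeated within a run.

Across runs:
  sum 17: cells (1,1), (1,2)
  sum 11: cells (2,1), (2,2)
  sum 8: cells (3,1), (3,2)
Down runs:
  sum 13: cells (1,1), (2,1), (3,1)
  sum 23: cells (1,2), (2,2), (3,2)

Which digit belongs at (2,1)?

17 in 2 cells must be {8,9}; 23 in 3 cells must be {6,8,9}.
The 8 across and the 23 down share only 6, so (3,2) = 6.
(3,1) = 8 − 6 = 2 completes the 8 across.
Given what's placed, (1,1) must be 8 to fit the 17 across and 13 down.
(1,2) = 17 − 8 = 9 completes the 17 across.
(2,1) = 13 − 10 = 3 completes the 13 down.
(2,2) = 11 − 3 = 8 completes the 11 across.

3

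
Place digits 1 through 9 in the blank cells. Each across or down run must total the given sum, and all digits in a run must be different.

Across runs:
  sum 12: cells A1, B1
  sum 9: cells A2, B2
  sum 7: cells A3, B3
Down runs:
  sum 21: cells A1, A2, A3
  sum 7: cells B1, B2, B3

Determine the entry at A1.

8

7 in 3 cells must be {1,2,4}.
The 12 across and the 7 down share only 4, so B1 = 4.
A1 = 12 − 4 = 8 completes the 12 across.
Nothing is forced directly, so branch on B2, whose candidates are 1 or 2. If B2 = 1: then A2 would have to be in {8} for the 9 across but in {4,6,7,9} for the 21 down — contradiction. So B2 = 2.
A2 = 9 − 2 = 7 completes the 9 across.
A3 = 21 − 15 = 6 completes the 21 down.
B3 = 7 − 6 = 1 completes the 7 across.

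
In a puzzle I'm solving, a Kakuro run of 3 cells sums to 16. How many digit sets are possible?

3 distinct digits from 1–9 sum between 6 and 24.

8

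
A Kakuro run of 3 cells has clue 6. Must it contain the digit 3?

The only way to make 6 from 3 distinct digits is {1,2,3}, which contains 3.

Yes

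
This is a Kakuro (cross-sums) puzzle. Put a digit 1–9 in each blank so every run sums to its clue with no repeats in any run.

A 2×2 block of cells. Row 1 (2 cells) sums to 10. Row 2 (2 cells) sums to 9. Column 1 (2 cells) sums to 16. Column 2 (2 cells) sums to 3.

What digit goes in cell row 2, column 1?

7

16 in 2 cells must be {7,9}; 3 in 2 cells must be {1,2}.
The 9 across and the 16 down share only 7, so (2,1) = 7.
(2,2) = 9 − 7 = 2 completes the 9 across.
(1,1) = 16 − 7 = 9 completes the 16 down.
(1,2) = 10 − 9 = 1 completes the 10 across.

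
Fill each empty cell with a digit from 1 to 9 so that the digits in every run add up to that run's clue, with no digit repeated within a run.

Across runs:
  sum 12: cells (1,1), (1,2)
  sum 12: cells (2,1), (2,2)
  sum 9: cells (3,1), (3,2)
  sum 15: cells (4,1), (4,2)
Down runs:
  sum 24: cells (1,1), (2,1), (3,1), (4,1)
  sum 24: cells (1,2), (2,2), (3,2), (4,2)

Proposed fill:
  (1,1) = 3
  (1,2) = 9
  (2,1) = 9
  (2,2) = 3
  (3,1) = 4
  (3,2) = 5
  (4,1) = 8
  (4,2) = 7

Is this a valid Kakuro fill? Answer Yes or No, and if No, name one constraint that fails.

Across: 3+9=12; 9+3=12; 4+5=9; 8+7=15. Down: 3+9+4+8=24; 9+3+5+7=24. No digit repeats within any run.

Yes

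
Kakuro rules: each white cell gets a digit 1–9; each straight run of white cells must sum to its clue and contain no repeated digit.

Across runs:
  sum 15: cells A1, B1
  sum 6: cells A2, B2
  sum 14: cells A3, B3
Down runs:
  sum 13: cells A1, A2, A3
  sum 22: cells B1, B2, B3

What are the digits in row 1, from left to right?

The 6 across and the 22 down share only 5, so B2 = 5.
A2 = 6 − 5 = 1 completes the 6 across.
Nothing is forced directly, so branch on B1, whose candidates are 8 or 9. If B1 = 9: then A1 would have to be in {6} for the 15 across but in {3,4,5,7,8,9} for the 13 down — contradiction. So B1 = 8.
A1 = 15 − 8 = 7 completes the 15 across.
A3 = 13 − 8 = 5 completes the 13 down.
B3 = 14 − 5 = 9 completes the 14 across.

7, 8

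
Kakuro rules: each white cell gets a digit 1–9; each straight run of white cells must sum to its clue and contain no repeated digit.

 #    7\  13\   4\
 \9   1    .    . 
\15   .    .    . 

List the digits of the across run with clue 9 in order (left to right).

1 5 3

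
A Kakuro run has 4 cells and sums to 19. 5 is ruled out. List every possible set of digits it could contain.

{1,2,7,9}; {1,3,6,9}; {1,3,7,8}; {1,4,6,8}; {2,3,6,8}; {2,4,6,7}

4 distinct digits from 1–9 sum between 10 and 30.
Dropping sets that contain 5.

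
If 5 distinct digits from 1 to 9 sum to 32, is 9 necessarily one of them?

Yes

Every partition of 32 into 5 distinct digits includes 9: {2,6,7,8,9}, {3,5,7,8,9}, {4,5,6,8,9}.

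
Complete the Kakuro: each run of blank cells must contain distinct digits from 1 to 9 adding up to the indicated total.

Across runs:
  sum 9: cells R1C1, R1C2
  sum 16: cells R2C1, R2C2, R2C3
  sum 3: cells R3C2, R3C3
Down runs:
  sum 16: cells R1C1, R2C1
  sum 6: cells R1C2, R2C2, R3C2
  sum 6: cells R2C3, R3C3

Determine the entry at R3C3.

3 in 2 cells must be {1,2}; 16 in 2 cells must be {7,9}; 6 in 3 cells must be {1,2,3}.
The 9 across and the 16 down share only 7, so R1C1 = 7.
R1C2 = 9 − 7 = 2 completes the 9 across.
R2C1 = 16 − 7 = 9 completes the 16 down.
R3C2 = 1: the only remaining digit allowed by both the 3 across and the 6 down.
R3C3 = 3 − 1 = 2 completes the 3 across.
R2C2 = 6 − 3 = 3 completes the 6 down.
R2C3 = 16 − 12 = 4 completes the 16 across.

2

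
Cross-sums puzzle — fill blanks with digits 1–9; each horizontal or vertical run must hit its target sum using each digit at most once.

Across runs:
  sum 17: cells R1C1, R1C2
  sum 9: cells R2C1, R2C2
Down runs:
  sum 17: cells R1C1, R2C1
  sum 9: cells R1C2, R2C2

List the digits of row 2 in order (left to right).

8, 1

17 in 2 cells must be {8,9}.
The 17 across and the 9 down share only 8, so R1C2 = 8.
The 9 across and the 17 down share only 8, so R2C1 = 8.
R2C2 = 9 − 8 = 1 completes the 9 across.
R1C1 = 17 − 8 = 9 completes the 17 across.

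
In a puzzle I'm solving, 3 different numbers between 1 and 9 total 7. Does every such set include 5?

No

The only way to make 7 from 3 distinct digits is {1,2,4}, which does not contain 5.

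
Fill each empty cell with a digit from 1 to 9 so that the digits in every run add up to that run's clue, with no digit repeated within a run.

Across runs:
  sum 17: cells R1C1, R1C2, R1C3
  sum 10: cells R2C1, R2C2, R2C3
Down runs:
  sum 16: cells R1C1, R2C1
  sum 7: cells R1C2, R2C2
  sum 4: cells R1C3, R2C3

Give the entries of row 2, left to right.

7, 2, 1

16 in 2 cells must be {7,9}; 4 in 2 cells must be {1,3}.
The 10 across and the 16 down share only 7, so R2C1 = 7.
Given what's placed, R2C3 must be 1 to fit the 10 across and 4 down.
R1C1 = 16 − 7 = 9 completes the 16 down.
R1C3 = 4 − 1 = 3 completes the 4 down.
R2C2 = 10 − 8 = 2 completes the 10 across.
R1C2 = 17 − 12 = 5 completes the 17 across.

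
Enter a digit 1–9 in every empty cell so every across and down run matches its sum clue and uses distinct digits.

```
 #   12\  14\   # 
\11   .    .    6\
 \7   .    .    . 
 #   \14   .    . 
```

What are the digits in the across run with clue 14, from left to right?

7 in 3 cells must be {1,2,4}.
The 7 across and the 12 down share only 4, so R2C1 = 4.
Intersecting the 14 across with the 6 down forces R3C3 = 5.
R1C1 = 12 − 4 = 8 completes the 12 down.
R1C2 = 11 − 8 = 3 completes the 11 across.
R2C2 = 2: the only remaining digit allowed by both the 7 across and the 14 down.
R2C3 = 7 − 6 = 1 completes the 7 across.
R3C2 = 14 − 5 = 9 completes the 14 across.

9, 5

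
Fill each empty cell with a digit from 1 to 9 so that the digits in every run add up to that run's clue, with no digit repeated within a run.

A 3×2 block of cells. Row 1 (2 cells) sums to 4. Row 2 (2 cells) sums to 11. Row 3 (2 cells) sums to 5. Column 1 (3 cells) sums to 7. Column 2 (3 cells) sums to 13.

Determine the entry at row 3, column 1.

4

4 in 2 cells must be {1,3}; 7 in 3 cells must be {1,2,4}.
The 4 across and the 7 down share only 1, so (1,1) = 1.
(1,2) = 4 − 1 = 3 completes the 4 across.
Nothing is forced directly, so branch on (2,1), whose candidates are 2 or 4. If (2,1) = 4: then (2,2) would have to be in {7} for the 11 across but in {1,2,4,6,8,9} for the 13 down — contradiction. So (2,1) = 2.
(2,2) = 11 − 2 = 9 completes the 11 across.
(3,1) = 7 − 3 = 4 completes the 7 down.
(3,2) = 5 − 4 = 1 completes the 5 across.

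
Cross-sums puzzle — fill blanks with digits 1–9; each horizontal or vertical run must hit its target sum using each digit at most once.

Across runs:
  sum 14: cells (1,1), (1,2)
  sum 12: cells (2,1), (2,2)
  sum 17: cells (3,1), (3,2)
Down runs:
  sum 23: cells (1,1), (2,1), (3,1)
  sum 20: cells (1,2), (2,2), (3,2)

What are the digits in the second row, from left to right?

17 in 2 cells must be {8,9}; 23 in 3 cells must be {6,8,9}.
Nothing is forced directly, so branch on (2,1), whose candidates are 8 or 9. If (2,1) = 8: that forces (2,2) = 4, (3,1) = 9, after which (3,2) would have to be in {8} for the 17 across but in {7,9} for the 20 down — contradiction. So (2,1) = 9.
(2,2) = 12 − 9 = 3 completes the 12 across.
Given what's placed, (3,1) must be 8 to fit the 17 across and 23 down.
(3,2) = 17 − 8 = 9 completes the 17 across.
(1,1) = 23 − 17 = 6 completes the 23 down.
(1,2) = 14 − 6 = 8 completes the 14 across.

9, 3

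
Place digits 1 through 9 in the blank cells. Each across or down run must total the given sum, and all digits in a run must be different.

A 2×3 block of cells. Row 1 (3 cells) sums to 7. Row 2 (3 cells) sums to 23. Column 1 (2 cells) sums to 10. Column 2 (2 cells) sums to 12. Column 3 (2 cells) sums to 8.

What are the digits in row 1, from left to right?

7 in 3 cells must be {1,2,4}; 23 in 3 cells must be {6,8,9}.
The 7 across and the 12 down share only 4, so (1,2) = 4.
(2,2) = 12 − 4 = 8 completes the 12 down.
Given what's placed, (2,3) must be 6 to fit the 23 across and 8 down.
(1,3) = 8 − 6 = 2 completes the 8 down.
(2,1) = 23 − 14 = 9 completes the 23 across.
(1,1) = 7 − 6 = 1 completes the 7 across.

1 4 2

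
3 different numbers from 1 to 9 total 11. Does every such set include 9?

Counterexample: {1,2,8} sums to 11 without using 9.

No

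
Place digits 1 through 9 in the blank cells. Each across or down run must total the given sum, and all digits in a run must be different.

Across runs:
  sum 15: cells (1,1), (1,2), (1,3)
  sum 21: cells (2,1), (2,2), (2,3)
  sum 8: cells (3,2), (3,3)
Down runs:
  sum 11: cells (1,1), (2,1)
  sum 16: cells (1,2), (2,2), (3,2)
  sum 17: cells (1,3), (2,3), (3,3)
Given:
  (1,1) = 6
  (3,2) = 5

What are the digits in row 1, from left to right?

6 4 5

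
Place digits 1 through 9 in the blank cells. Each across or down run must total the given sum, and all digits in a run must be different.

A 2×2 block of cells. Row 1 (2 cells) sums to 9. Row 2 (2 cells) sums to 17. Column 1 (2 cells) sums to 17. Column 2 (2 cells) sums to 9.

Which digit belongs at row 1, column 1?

8

17 in 2 cells must be {8,9}.
The 9 across and the 17 down share only 8, so (1,1) = 8.
(1,2) = 9 − 8 = 1 completes the 9 across.
(2,1) = 17 − 8 = 9 completes the 17 down.
(2,2) = 17 − 9 = 8 completes the 17 across.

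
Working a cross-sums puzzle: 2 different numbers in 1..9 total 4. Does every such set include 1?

The only way to make 4 from 2 distinct digits is {1,3}, which contains 1.

Yes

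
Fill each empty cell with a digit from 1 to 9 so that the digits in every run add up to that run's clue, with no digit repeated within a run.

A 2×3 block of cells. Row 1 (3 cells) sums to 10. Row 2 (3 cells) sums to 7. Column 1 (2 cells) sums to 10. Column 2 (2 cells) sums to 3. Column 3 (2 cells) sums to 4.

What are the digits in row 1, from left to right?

6 1 3

7 in 3 cells must be {1,2,4}; 3 in 2 cells must be {1,2}; 4 in 2 cells must be {1,3}.
The 7 across and the 4 down share only 1, so (2,3) = 1.
(1,3) = 4 − 1 = 3 completes the 4 down.
Given what's placed, (2,2) must be 2 to fit the 7 across and 3 down.
(1,2) = 3 − 2 = 1 completes the 3 down.
(2,1) = 7 − 3 = 4 completes the 7 across.
(1,1) = 10 − 4 = 6 completes the 10 across.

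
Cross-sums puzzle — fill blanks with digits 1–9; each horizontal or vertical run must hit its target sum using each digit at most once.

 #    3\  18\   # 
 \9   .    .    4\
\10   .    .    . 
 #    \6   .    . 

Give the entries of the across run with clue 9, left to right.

3 in 2 cells must be {1,2}; 4 in 2 cells must be {1,3}.
The 6 across and the 4 down share only 1, so R3C3 = 1.
R2C3 = 4 − 1 = 3 completes the 4 down.
R3C2 = 6 − 1 = 5 completes the 6 across.
R2C2 = 6: the only remaining digit allowed by both the 10 across and the 18 down.
R1C2 = 18 − 11 = 7 completes the 18 down.
R2C1 = 10 − 9 = 1 completes the 10 across.
R1C1 = 9 − 7 = 2 completes the 9 across.

2 7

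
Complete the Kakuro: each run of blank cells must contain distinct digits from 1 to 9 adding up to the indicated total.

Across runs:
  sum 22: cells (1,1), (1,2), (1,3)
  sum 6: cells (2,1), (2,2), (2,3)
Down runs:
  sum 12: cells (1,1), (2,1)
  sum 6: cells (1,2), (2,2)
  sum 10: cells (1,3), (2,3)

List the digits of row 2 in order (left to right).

3, 1, 2

6 in 3 cells must be {1,2,3}.
The 22 across and the 6 down share only 5, so (1,2) = 5.
The 6 across and the 12 down share only 3, so (2,1) = 3.
(2,2) = 6 − 5 = 1 completes the 6 down.
(2,3) = 6 − 4 = 2 completes the 6 across.
(1,1) = 12 − 3 = 9 completes the 12 down.
(1,3) = 22 − 14 = 8 completes the 22 across.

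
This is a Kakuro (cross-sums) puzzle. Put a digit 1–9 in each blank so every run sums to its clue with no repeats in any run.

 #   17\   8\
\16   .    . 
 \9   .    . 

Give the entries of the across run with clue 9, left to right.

8, 1

16 in 2 cells must be {7,9}; 17 in 2 cells must be {8,9}.
The 16 across and the 17 down share only 9, so R1C1 = 9.
R1C2 = 16 − 9 = 7 completes the 16 across.
R2C1 = 17 − 9 = 8 completes the 17 down.
R2C2 = 9 − 8 = 1 completes the 9 across.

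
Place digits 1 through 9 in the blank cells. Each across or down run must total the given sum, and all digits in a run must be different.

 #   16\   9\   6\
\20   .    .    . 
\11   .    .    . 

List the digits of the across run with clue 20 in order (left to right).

16 in 2 cells must be {7,9}.
The 11 across and the 16 down share only 7, so R2C1 = 7.
Given what's placed, R2C3 must be 1 to fit the 11 across and 6 down.
R1C1 = 16 − 7 = 9 completes the 16 down.
R1C3 = 6 − 1 = 5 completes the 6 down.
R2C2 = 11 − 8 = 3 completes the 11 across.
R1C2 = 20 − 14 = 6 completes the 20 across.

9 6 5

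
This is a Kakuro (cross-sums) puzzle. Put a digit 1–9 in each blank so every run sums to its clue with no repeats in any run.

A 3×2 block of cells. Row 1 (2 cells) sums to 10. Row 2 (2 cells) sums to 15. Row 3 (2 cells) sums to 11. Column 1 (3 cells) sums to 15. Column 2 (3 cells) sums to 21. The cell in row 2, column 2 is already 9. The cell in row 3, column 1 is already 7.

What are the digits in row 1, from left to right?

(2,1) = 15 − 9 = 6 completes the 15 across.
(3,2) = 11 − 7 = 4 completes the 11 across.
(1,1) = 15 − 13 = 2 completes the 15 down.
(1,2) = 10 − 2 = 8 completes the 10 across.

2, 8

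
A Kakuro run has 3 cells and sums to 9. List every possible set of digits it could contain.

{1,2,6}; {1,3,5}; {2,3,4}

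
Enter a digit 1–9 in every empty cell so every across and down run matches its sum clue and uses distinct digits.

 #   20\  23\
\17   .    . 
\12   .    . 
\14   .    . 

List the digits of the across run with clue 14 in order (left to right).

17 in 2 cells must be {8,9}; 23 in 3 cells must be {6,8,9}.
Nothing is forced directly, so branch on R1C1, whose candidates are 8 or 9. If R1C1 = 8: that forces R1C2 = 9, R2C2 = 8, R3C2 = 6, after which R2C1 would have to be in {4} for the 12 across but in {3,5,7,9} for the 20 down — contradiction. So R1C1 = 9.
R1C2 = 17 − 9 = 8 completes the 17 across.
Given what's placed, R2C2 must be 9 to fit the 12 across and 23 down.
R3C2 = 23 − 17 = 6 completes the 23 down.
R2C1 = 12 − 9 = 3 completes the 12 across.
R3C1 = 14 − 6 = 8 completes the 14 across.

8 6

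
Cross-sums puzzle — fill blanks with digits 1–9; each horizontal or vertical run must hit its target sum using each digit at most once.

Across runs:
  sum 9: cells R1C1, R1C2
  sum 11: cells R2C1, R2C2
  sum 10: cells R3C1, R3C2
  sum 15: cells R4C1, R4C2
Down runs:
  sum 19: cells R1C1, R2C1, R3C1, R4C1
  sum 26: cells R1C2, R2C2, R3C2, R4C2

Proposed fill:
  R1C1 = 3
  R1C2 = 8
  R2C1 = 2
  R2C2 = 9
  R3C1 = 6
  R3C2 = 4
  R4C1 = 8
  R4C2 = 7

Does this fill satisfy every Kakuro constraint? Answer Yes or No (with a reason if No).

No — the down run R1C2–R4C2 sums to 28, not 26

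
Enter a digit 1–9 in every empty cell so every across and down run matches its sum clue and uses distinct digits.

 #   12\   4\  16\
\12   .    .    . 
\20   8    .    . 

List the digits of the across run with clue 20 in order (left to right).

4 in 2 cells must be {1,3}; 16 in 2 cells must be {7,9}.
R1C1 = 12 − 8 = 4 completes the 12 down.
Given what's placed, R1C3 must be 7 to fit the 12 across and 16 down.
R2C2 = 3: the only remaining digit allowed by both the 20 across and the 4 down.
R2C3 = 20 − 11 = 9 completes the 20 across.
R1C2 = 12 − 11 = 1 completes the 12 across.

8, 3, 9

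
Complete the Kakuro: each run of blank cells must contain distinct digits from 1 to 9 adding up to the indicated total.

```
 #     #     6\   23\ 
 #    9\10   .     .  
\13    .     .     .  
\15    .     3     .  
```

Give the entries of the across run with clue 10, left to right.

1, 9

6 in 3 cells must be {1,2,3}; 23 in 3 cells must be {6,8,9}.
R3C3 = 8: the only remaining digit allowed by both the 15 across and the 23 down.
R3C1 = 15 − 11 = 4 completes the 15 across.
R2C1 = 9 − 4 = 5 completes the 9 down.
R2C3 = 6: the only remaining digit allowed by both the 13 across and the 23 down.
R1C3 = 23 − 14 = 9 completes the 23 down.
R2C2 = 13 − 11 = 2 completes the 13 across.
R1C2 = 10 − 9 = 1 completes the 10 across.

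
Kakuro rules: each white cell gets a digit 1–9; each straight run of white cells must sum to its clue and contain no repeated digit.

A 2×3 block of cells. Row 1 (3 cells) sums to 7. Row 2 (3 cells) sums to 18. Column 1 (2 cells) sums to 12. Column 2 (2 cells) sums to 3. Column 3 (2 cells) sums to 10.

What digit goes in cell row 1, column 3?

1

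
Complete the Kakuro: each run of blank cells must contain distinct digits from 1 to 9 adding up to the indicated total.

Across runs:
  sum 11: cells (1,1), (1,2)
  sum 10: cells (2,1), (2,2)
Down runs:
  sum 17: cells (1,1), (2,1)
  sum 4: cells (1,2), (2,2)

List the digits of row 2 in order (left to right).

9 1

17 in 2 cells must be {8,9}; 4 in 2 cells must be {1,3}.
The 11 across and the 4 down share only 3, so (1,2) = 3.
(2,2) = 4 − 3 = 1 completes the 4 down.
(1,1) = 11 − 3 = 8 completes the 11 across.
(2,1) = 10 − 1 = 9 completes the 10 across.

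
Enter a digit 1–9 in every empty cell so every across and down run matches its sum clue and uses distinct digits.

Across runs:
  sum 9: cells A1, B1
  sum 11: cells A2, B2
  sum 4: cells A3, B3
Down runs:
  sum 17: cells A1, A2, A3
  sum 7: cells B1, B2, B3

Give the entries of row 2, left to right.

9 2

4 in 2 cells must be {1,3}; 7 in 3 cells must be {1,2,4}.
The 4 across and the 7 down share only 1, so B3 = 1.
A3 = 4 − 1 = 3 completes the 4 across.
Nothing is forced directly, so branch on B1, whose candidates are 2 or 4. If B1 = 2: then A1 would have to be in {7} for the 9 across but in {5,6,8,9} for the 17 down — contradiction. So B1 = 4.
A1 = 9 − 4 = 5 completes the 9 across.
A2 = 17 − 8 = 9 completes the 17 down.
B2 = 11 − 9 = 2 completes the 11 across.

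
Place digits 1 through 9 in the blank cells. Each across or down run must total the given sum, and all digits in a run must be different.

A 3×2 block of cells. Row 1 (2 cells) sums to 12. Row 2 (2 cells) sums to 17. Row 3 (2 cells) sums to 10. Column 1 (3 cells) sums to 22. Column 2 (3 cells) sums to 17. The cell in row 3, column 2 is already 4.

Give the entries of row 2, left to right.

9 8

17 in 2 cells must be {8,9}.
Given what's placed, (2,2) must be 8 to fit the 17 across and 17 down.
(3,1) = 10 − 4 = 6 completes the 10 across.
(1,2) = 17 − 12 = 5 completes the 17 down.
(2,1) = 17 − 8 = 9 completes the 17 across.
(1,1) = 12 − 5 = 7 completes the 12 across.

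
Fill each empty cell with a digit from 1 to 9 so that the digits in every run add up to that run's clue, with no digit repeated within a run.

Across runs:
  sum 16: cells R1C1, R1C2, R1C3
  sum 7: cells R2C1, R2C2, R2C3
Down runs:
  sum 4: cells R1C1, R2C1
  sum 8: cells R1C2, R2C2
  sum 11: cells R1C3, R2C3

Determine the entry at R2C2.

2

7 in 3 cells must be {1,2,4}; 4 in 2 cells must be {1,3}.
The 7 across and the 4 down share only 1, so R2C1 = 1.
Given what's placed, R2C2 must be 2 to fit the 7 across and 8 down.
R2C3 = 7 − 3 = 4 completes the 7 across.
R1C1 = 4 − 1 = 3 completes the 4 down.
R1C2 = 8 − 2 = 6 completes the 8 down.
R1C3 = 16 − 9 = 7 completes the 16 across.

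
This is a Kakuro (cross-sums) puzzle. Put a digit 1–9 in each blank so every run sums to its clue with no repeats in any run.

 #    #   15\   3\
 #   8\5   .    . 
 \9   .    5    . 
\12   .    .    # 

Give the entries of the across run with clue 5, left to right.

3 in 2 cells must be {1,2}.
R2C3 = 1: the only remaining digit allowed by both the 9 across and the 3 down.
R1C3 = 3 − 1 = 2 completes the 3 down.
R2C1 = 9 − 6 = 3 completes the 9 across.
R3C1 = 8 − 3 = 5 completes the 8 down.
R3C2 = 12 − 5 = 7 completes the 12 across.
R1C2 = 5 − 2 = 3 completes the 5 across.

3, 2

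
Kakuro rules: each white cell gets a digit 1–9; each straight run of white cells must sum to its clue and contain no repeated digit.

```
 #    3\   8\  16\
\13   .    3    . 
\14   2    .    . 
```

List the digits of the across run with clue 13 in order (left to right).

3 in 2 cells must be {1,2}; 16 in 2 cells must be {7,9}.
R1C1 = 3 − 2 = 1 completes the 3 down.
R1C3 = 13 − 4 = 9 completes the 13 across.
R2C2 = 8 − 3 = 5 completes the 8 down.
R2C3 = 14 − 7 = 7 completes the 14 across.

1 3 9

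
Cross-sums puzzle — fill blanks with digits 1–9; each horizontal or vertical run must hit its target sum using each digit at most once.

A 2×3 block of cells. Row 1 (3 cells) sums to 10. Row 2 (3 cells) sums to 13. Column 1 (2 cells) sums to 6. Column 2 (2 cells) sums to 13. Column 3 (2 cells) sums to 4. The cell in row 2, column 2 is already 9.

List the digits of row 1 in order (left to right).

5 4 1

4 in 2 cells must be {1,3}.
(1,2) = 13 − 9 = 4 completes the 13 down.
(1,3) = 1: the only remaining digit allowed by both the 10 across and the 4 down.
Given what's placed, (2,1) must be 1 to fit the 13 across and 6 down.
(2,3) = 13 − 10 = 3 completes the 13 across.
(1,1) = 10 − 5 = 5 completes the 10 across.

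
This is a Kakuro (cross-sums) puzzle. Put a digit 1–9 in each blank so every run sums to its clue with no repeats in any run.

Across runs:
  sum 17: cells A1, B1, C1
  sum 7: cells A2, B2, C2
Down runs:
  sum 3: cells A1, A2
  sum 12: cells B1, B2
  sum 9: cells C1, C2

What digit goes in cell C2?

2

7 in 3 cells must be {1,2,4}; 3 in 2 cells must be {1,2}.
The 7 across and the 12 down share only 4, so B2 = 4.
B1 = 12 − 4 = 8 completes the 12 down.
Given what's placed, A1 must be 2 to fit the 17 across and 3 down.
C1 = 17 − 10 = 7 completes the 17 across.
A2 = 3 − 2 = 1 completes the 3 down.
C2 = 7 − 5 = 2 completes the 7 across.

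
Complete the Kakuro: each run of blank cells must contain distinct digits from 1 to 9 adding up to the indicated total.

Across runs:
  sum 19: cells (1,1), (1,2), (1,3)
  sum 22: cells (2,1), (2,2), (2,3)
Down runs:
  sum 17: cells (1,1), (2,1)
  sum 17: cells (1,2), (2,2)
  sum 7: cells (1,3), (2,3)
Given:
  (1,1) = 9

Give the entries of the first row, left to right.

9 8 2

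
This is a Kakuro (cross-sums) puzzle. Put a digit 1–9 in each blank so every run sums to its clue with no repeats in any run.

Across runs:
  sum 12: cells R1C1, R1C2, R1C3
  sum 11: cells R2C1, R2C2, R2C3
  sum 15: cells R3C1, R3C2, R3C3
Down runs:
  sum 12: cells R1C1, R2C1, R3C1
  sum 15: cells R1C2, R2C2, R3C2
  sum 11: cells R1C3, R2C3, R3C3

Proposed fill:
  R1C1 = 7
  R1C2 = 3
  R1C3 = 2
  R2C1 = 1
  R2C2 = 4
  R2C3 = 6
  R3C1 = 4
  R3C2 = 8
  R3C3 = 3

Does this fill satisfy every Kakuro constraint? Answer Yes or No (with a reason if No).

Yes

Across: 7+3+2=12; 1+4+6=11; 4+8+3=15. Down: 7+1+4=12; 3+4+8=15; 2+6+3=11. No digit repeats within any run.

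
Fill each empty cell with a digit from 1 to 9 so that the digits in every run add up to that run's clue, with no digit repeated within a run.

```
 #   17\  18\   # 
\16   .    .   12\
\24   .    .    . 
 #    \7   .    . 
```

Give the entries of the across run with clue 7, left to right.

16 in 2 cells must be {7,9}; 24 in 3 cells must be {7,8,9}; 17 in 2 cells must be {8,9}.
The 16 across and the 17 down share only 9, so R1C1 = 9.
R1C2 = 16 − 9 = 7 completes the 16 across.
R2C1 = 17 − 9 = 8 completes the 17 down.
R2C2 = 9: the only remaining digit allowed by both the 24 across and the 18 down.
R2C3 = 24 − 17 = 7 completes the 24 across.
R3C2 = 18 − 16 = 2 completes the 18 down.
R3C3 = 7 − 2 = 5 completes the 7 across.

2 5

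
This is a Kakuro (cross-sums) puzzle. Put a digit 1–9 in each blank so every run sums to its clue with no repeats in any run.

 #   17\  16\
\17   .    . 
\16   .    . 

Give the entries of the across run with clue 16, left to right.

9 7

17 in 2 cells must be {8,9}; 16 in 2 cells must be {7,9}.
The 17 across and the 16 down share only 9, so R1C2 = 9.
The 16 across and the 17 down share only 9, so R2C1 = 9.
R2C2 = 16 − 9 = 7 completes the 16 across.
R1C1 = 17 − 9 = 8 completes the 17 across.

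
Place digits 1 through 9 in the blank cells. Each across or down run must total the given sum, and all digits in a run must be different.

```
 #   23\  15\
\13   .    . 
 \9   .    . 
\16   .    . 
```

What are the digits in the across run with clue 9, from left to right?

6, 3

16 in 2 cells must be {7,9}; 23 in 3 cells must be {6,8,9}.
The 16 across and the 23 down share only 9, so R3C1 = 9.
R3C2 = 16 − 9 = 7 completes the 16 across.
Nothing is forced directly, so branch on R1C1, whose candidates are 6 or 8. If R1C1 = 6: then R1C2 would have to be in {7} for the 13 across but in {2,3,5,6} for the 15 down — contradiction. So R1C1 = 8.
R1C2 = 13 − 8 = 5 completes the 13 across.
R2C1 = 23 − 17 = 6 completes the 23 down.
R2C2 = 9 − 6 = 3 completes the 9 across.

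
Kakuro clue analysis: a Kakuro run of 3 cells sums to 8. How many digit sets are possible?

2

3 distinct digits from 1–9 sum between 6 and 24.
Enumerating: {1,2,5}, {1,3,4}.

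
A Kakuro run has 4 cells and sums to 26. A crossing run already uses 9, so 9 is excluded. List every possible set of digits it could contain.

{5,6,7,8}

4 distinct digits from 1–9 sum between 10 and 30.
Dropping sets that contain 9.
Only one set works: {5,6,7,8}.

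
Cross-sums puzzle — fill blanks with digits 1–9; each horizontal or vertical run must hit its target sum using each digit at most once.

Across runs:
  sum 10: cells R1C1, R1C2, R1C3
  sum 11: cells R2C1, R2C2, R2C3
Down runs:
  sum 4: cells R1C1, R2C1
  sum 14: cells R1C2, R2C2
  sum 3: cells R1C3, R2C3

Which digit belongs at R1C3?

4 in 2 cells must be {1,3}; 3 in 2 cells must be {1,2}.
Nothing is forced directly, so branch on R1C2, whose candidates are 5 or 6. If R1C2 = 5: then R2C2 would have to be in {1,2,3,4,5,6,7,8} for the 11 across but in {9} for the 14 down — contradiction. So R1C2 = 6.
Given what's placed, R1C3 must be 1 to fit the 10 across and 3 down.
R2C2 = 14 − 6 = 8 completes the 14 down.
R2C3 = 3 − 1 = 2 completes the 3 down.
R1C1 = 10 − 7 = 3 completes the 10 across.
R2C1 = 11 − 10 = 1 completes the 11 across.

1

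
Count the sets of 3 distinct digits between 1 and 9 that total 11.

3 distinct digits from 1–9 sum between 6 and 24.
Enumerating: {1,2,8}, {1,3,7}, {1,4,6}, {2,3,6}, {2,4,5}.

5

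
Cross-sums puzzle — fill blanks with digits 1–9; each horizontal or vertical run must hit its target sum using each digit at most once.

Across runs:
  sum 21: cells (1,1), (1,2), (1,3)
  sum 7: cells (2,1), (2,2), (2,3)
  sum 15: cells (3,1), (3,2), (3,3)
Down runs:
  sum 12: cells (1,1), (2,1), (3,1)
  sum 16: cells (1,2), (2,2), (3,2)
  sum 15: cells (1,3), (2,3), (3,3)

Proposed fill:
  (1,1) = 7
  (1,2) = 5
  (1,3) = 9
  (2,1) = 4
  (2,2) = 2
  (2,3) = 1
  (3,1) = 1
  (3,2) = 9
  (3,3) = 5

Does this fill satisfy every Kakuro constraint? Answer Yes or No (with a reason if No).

Yes

Across: 7+5+9=21; 4+2+1=7; 1+9+5=15. Down: 7+4+1=12; 5+2+9=16; 9+1+5=15. No digit repeats within any run.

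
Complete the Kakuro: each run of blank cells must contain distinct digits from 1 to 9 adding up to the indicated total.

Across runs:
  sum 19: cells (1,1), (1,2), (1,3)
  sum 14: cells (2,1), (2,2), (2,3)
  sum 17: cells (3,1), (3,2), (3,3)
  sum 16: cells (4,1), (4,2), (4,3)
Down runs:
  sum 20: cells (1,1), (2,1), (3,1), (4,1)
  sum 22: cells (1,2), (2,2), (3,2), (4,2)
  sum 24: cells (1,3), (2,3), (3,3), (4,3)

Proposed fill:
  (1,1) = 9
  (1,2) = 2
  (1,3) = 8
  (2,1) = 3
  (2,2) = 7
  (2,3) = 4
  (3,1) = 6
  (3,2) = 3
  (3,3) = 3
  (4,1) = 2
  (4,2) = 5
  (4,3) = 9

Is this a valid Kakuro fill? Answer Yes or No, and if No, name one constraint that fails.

No — the down run (1,2)–(4,2) sums to 17, not 22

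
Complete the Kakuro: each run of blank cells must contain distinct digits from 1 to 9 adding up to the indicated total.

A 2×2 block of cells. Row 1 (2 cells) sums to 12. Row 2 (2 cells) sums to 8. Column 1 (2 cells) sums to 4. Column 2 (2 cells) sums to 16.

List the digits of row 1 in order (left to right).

3 9

4 in 2 cells must be {1,3}; 16 in 2 cells must be {7,9}.
The 12 across and the 4 down share only 3, so (1,1) = 3.
(1,2) = 12 − 3 = 9 completes the 12 across.
(2,1) = 4 − 3 = 1 completes the 4 down.
(2,2) = 8 − 1 = 7 completes the 8 across.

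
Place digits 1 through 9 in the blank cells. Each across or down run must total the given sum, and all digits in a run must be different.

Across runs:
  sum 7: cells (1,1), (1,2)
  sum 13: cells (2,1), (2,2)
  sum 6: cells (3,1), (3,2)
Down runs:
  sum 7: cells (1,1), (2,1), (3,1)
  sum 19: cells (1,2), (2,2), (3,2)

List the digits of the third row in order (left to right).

2 4

7 in 3 cells must be {1,2,4}.
The 13 across and the 7 down share only 4, so (2,1) = 4.
(2,2) = 13 − 4 = 9 completes the 13 across.
Nothing is forced directly, so branch on (1,1), whose candidates are 1 or 2. If (1,1) = 2: then (1,2) would have to be in {5} for the 7 across but in {2,3,4,6,7,8} for the 19 down — contradiction. So (1,1) = 1.
(1,2) = 7 − 1 = 6 completes the 7 across.
(3,1) = 7 − 5 = 2 completes the 7 down.
(3,2) = 6 − 2 = 4 completes the 6 across.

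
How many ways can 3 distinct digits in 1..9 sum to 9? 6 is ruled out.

3 distinct digits from 1–9 sum between 6 and 24.
Dropping sets that contain 6.
Enumerating: {1,3,5}, {2,3,4}.

2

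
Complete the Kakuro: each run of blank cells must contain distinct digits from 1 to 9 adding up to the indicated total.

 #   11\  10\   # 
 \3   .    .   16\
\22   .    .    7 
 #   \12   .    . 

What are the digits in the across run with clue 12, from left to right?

3 9

3 in 2 cells must be {1,2}; 16 in 2 cells must be {7,9}.
Intersecting the 3 across with the 11 down forces R1C1 = 2.
R1C2 = 3 − 2 = 1 completes the 3 across.
R2C1 = 11 − 2 = 9 completes the 11 down.
R2C2 = 22 − 16 = 6 completes the 22 across.
R3C2 = 10 − 7 = 3 completes the 10 down.
R3C3 = 12 − 3 = 9 completes the 12 across.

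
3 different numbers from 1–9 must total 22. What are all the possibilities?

3 distinct digits from 1–9 sum between 6 and 24.

{5,8,9}; {6,7,9}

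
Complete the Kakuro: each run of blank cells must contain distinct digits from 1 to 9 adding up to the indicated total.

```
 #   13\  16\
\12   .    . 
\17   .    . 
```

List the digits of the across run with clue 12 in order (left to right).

5 7

17 in 2 cells must be {8,9}; 16 in 2 cells must be {7,9}.
The 17 across and the 16 down share only 9, so R2C2 = 9.
R1C2 = 16 − 9 = 7 completes the 16 down.
R2C1 = 17 − 9 = 8 completes the 17 across.
R1C1 = 12 − 7 = 5 completes the 12 across.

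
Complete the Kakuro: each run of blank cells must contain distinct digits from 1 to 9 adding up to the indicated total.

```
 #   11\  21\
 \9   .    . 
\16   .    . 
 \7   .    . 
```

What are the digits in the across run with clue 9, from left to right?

1 8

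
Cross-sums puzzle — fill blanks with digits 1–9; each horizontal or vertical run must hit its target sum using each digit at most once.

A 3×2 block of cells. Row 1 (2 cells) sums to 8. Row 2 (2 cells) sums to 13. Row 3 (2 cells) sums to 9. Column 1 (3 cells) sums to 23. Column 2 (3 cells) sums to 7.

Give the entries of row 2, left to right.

23 in 3 cells must be {6,8,9}; 7 in 3 cells must be {1,2,4}.
The 8 across and the 23 down share only 6, so (1,1) = 6.
(1,2) = 8 − 6 = 2 completes the 8 across.
Given what's placed, (2,2) must be 4 to fit the 13 across and 7 down.
(3,1) = 8: the only remaining digit allowed by both the 9 across and the 23 down.
(3,2) = 9 − 8 = 1 completes the 9 across.
(2,1) = 13 − 4 = 9 completes the 13 across.

9 4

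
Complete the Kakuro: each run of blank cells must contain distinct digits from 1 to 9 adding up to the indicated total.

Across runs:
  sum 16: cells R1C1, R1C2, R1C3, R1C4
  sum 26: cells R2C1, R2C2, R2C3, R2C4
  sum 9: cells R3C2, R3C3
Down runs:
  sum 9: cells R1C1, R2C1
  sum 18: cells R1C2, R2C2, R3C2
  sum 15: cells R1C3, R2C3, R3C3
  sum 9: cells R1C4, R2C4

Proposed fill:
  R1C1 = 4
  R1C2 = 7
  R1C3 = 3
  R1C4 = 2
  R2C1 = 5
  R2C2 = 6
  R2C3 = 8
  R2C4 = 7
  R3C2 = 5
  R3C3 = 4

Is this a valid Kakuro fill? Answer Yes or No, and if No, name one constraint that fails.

Yes

Across: 4+7+3+2=16; 5+6+8+7=26; 5+4=9. Down: 4+5=9; 7+6+5=18; 3+8+4=15; 2+7=9. No digit repeats within any run.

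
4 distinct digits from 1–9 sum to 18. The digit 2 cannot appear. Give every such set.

{1,3,5,9}; {1,3,6,8}; {1,4,5,8}; {1,4,6,7}; {3,4,5,6}

4 distinct digits from 1–9 sum between 10 and 30.
Dropping sets that contain 2.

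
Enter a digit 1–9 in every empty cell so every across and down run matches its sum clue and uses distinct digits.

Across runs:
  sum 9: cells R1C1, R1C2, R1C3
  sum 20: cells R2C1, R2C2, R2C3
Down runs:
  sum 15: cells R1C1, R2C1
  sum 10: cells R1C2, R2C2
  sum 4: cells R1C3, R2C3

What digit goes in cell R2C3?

4 in 2 cells must be {1,3}.
The 9 across and the 15 down share only 6, so R1C1 = 6.
Given what's placed, R1C3 must be 1 to fit the 9 across and 4 down.
R2C1 = 15 − 6 = 9 completes the 15 down.
R2C3 = 4 − 1 = 3 completes the 4 down.
R1C2 = 9 − 7 = 2 completes the 9 across.
R2C2 = 20 − 12 = 8 completes the 20 across.

3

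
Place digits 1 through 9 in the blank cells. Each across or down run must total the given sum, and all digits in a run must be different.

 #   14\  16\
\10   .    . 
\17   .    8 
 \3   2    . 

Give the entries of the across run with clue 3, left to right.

17 in 2 cells must be {8,9}; 3 in 2 cells must be {1,2}.
R2C1 = 17 − 8 = 9 completes the 17 across.
R3C2 = 3 − 2 = 1 completes the 3 across.
R1C1 = 14 − 11 = 3 completes the 14 down.
R1C2 = 10 − 3 = 7 completes the 10 across.

2, 1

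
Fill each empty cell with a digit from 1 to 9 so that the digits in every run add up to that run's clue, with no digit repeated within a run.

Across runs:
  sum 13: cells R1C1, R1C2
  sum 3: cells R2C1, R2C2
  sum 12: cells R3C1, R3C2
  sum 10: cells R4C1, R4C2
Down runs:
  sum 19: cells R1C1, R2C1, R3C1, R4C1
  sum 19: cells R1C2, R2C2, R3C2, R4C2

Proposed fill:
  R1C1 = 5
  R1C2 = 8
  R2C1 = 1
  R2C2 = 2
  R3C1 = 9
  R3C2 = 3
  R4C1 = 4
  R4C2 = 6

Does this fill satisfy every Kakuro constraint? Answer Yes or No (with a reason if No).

Yes

Across: 5+8=13; 1+2=3; 9+3=12; 4+6=10. Down: 5+1+9+4=19; 8+2+3+6=19. No digit repeats within any run.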